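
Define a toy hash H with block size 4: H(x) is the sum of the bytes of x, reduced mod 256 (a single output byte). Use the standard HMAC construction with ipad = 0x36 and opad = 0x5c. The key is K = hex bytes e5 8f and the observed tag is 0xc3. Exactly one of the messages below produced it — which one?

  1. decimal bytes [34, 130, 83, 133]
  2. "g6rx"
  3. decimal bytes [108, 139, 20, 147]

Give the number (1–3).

Key hex bytes e5 8f is 2 bytes ≤ B = 4; zero-pad to 4 bytes: K' = e5 8f 00 00.
K' ⊕ ipad = d3 b9 36 36; K' ⊕ opad = b9 d3 5c 5c.
m1: inner = H(d3 b9 36 36 22 82 53 85) = 74; tag = H(b9 d3 5c 5c 74) = b8
m2: inner = H(d3 b9 36 36 67 36 72 78) = 7f; tag = H(b9 d3 5c 5c 7f) = c3 ← matches
m3: inner = H(d3 b9 36 36 6c 8b 14 93) = 96; tag = H(b9 d3 5c 5c 96) = da

2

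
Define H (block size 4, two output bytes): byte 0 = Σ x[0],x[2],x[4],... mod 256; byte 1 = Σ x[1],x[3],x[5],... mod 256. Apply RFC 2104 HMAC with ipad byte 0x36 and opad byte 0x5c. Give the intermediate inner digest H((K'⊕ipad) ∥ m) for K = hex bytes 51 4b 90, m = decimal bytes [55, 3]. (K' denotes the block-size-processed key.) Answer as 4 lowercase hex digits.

Key hex bytes 51 4b 90 is 3 bytes ≤ B = 4; zero-pad to 4 bytes: K' = 51 4b 90 00.
K' ⊕ ipad = 67 7d a6 36.
Inner input = 67 7d a6 36 ∥ 37 03.
Inner hash: even-index sum = 324 mod 256 = 68; odd-index sum = 182 mod 256 = 182 → 44 b6.

44b6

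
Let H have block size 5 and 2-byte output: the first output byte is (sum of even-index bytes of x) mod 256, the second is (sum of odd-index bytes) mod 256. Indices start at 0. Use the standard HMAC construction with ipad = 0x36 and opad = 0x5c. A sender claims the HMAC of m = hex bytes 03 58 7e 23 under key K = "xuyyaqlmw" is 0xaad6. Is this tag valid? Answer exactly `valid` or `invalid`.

invalid

Key "xuyyaqlmw" = 78 75 79 79 61 71 6c 6d 77 is 9 bytes > B = 5, so hash it first: H(key) = 35 cc, then zero-pad to 5 bytes: K' = 35 cc 00 00 00.
K' ⊕ ipad = 03 fa 36 36 36; K' ⊕ opad = 69 90 5c 5c 5c.
Inner hash: even-index sum = 234 mod 256 = 234; odd-index sum = 433 mod 256 = 177 → ea b1.
Outer hash (recomputed tag): even-index sum = 466 mod 256 = 210; odd-index sum = 470 mod 256 = 214 → d2 d6.
Recomputed tag = d2d6; claimed = aad6 → mismatch.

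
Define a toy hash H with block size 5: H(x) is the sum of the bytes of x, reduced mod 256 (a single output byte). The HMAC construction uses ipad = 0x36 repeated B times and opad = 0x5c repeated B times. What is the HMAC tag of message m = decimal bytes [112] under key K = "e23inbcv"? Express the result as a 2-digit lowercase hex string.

22

Key "e23inbcv" = 65 32 33 69 6e 62 63 76 is 8 bytes > B = 5, so hash it first: H(key) = dc, then zero-pad to 5 bytes: K' = dc 00 00 00 00.
K' ⊕ ipad = ea 36 36 36 36.  K' ⊕ opad = 80 5c 5c 5c 5c.
Inner input = (K'⊕ipad) ∥ m = ea 36 36 36 36 ∥ 70.
Inner hash: sum = 234+54+54+54+54+112 = 562; mod 256 = 50 → 32.
Outer input = (K'⊕opad) ∥ inner = 80 5c 5c 5c 5c ∥ 32.
Outer hash (tag): sum = 128+92+92+92+92+50 = 546; mod 256 = 34 → 22.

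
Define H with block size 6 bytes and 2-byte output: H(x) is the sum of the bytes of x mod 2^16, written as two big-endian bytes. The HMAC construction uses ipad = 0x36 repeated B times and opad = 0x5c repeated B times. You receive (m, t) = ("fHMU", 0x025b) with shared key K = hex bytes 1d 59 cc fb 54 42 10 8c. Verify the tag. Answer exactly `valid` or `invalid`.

invalid

Key hex bytes 1d 59 cc fb 54 42 10 8c is 8 bytes > B = 6, so hash it first: H(key) = 03 6f, then zero-pad to 6 bytes: K' = 03 6f 00 00 00 00.
K' ⊕ ipad = 35 59 36 36 36 36; K' ⊕ opad = 5f 33 5c 5c 5c 5c.
Inner hash: sum = 53+89+54+54+54+54+102+72+77+85 = 694 → 02 b6.
Outer hash (recomputed tag): sum = 95+51+92+92+92+92+2+182 = 698 → 02 ba.
Recomputed tag = 02ba; claimed = 025b → mismatch.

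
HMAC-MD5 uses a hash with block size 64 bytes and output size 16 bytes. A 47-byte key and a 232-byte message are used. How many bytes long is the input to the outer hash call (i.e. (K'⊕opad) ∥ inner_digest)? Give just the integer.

Key is 47 ≤ 64 bytes, zero-padded: |K'| = 64.
Outer input = (K'⊕opad) ∥ H(inner) → 64 + 16 = 80 bytes.

80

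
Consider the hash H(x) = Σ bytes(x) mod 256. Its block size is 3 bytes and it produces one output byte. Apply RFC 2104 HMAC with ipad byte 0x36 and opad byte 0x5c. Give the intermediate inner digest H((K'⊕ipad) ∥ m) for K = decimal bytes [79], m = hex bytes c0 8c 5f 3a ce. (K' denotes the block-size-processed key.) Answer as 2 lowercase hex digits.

98

Key decimal bytes [79] = 4f is 1 byte ≤ B = 3; zero-pad to 3 bytes: K' = 4f 00 00.
K' ⊕ ipad = 79 36 36.
Inner input = 79 36 36 ∥ c0 8c 5f 3a ce.
Inner hash: sum = 121+54+54+192+140+95+58+206 = 920; mod 256 = 152 → 98.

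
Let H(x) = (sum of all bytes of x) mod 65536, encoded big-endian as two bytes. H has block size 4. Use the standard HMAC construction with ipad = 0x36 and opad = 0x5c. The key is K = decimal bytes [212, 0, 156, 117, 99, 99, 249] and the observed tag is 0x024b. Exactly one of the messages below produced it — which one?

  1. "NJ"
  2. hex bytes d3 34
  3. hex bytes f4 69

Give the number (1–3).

Key decimal bytes [212, 0, 156, 117, 99, 99, 249] = d4 00 9c 75 63 63 f9 is 7 bytes > B = 4, so hash it first: H(key) = 03 a4, then zero-pad to 4 bytes: K' = 03 a4 00 00.
K' ⊕ ipad = 35 92 36 36; K' ⊕ opad = 5f f8 5c 5c.
m1: inner = H(35 92 36 36 4e 4a) = 01 cb; tag = H(5f f8 5c 5c 01 cb) = 02db
m2: inner = H(35 92 36 36 d3 34) = 02 3a; tag = H(5f f8 5c 5c 02 3a) = 024b ← matches
m3: inner = H(35 92 36 36 f4 69) = 02 90; tag = H(5f f8 5c 5c 02 90) = 02a1

2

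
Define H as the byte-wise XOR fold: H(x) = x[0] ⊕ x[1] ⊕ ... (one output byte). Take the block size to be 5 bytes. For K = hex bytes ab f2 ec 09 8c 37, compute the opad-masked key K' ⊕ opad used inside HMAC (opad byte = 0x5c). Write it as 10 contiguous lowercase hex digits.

5b5c5c5c5c

Key hex bytes ab f2 ec 09 8c 37 is 6 bytes > B = 5, so hash it first: H(key) = 07, then zero-pad to 5 bytes: K' = 07 00 00 00 00.
XOR each byte with 0x5c: 07⊕5c=5b, 00⊕5c=5c, 00⊕5c=5c, 00⊕5c=5c, 00⊕5c=5c.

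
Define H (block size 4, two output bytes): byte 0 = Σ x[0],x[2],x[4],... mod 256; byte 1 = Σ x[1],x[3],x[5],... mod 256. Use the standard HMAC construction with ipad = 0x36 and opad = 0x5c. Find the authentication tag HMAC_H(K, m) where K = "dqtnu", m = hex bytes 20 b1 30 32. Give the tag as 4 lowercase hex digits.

Key "dqtnu" = 64 71 74 6e 75 is 5 bytes > B = 4, so hash it first: H(key) = 4d df, then zero-pad to 4 bytes: K' = 4d df 00 00.
K' ⊕ ipad = 7b e9 36 36.  K' ⊕ opad = 11 83 5c 5c.
Inner input = (K'⊕ipad) ∥ m = 7b e9 36 36 ∥ 20 b1 30 32.
Inner hash: even-index sum = 257 mod 256 = 1; odd-index sum = 514 mod 256 = 2 → 01 02.
Outer input = (K'⊕opad) ∥ inner = 11 83 5c 5c ∥ 01 02.
Outer hash (tag): even-index sum = 110 mod 256 = 110; odd-index sum = 225 mod 256 = 225 → 6e e1.

6ee1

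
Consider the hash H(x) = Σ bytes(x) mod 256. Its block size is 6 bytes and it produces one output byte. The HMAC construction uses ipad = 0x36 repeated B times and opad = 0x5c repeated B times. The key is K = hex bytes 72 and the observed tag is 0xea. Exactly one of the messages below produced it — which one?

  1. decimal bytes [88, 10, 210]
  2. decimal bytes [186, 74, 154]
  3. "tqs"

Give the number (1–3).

2

Key hex bytes 72 is 1 byte ≤ B = 6; zero-pad to 6 bytes: K' = 72 00 00 00 00 00.
K' ⊕ ipad = 44 36 36 36 36 36; K' ⊕ opad = 2e 5c 5c 5c 5c 5c.
m1: inner = H(44 36 36 36 36 36 58 0a d2) = 86; tag = H(2e 5c 5c 5c 5c 5c 86) = 80
m2: inner = H(44 36 36 36 36 36 ba 4a 9a) = f0; tag = H(2e 5c 5c 5c 5c 5c f0) = ea ← matches
m3: inner = H(44 36 36 36 36 36 74 71 73) = aa; tag = H(2e 5c 5c 5c 5c 5c aa) = a4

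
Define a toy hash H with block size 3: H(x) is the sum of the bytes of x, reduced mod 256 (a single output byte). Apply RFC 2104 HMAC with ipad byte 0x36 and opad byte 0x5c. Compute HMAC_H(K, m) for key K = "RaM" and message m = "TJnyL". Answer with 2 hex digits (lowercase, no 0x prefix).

Key "RaM" = 52 61 4d is exactly B = 3 bytes: K' = 52 61 4d.
K' ⊕ ipad = 64 57 7b.  K' ⊕ opad = 0e 3d 11.
Inner input = (K'⊕ipad) ∥ m = 64 57 7b ∥ 54 4a 6e 79 4c.
Inner hash: sum = 100+87+123+84+74+110+121+76 = 775; mod 256 = 7 → 07.
Outer input = (K'⊕opad) ∥ inner = 0e 3d 11 ∥ 07.
Outer hash (tag): sum = 14+61+17+7 = 99 → 63.

63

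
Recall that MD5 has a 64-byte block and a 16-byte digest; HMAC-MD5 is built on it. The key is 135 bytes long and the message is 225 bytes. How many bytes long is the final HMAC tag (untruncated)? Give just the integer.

16

The tag is one MD5 digest: 16 bytes.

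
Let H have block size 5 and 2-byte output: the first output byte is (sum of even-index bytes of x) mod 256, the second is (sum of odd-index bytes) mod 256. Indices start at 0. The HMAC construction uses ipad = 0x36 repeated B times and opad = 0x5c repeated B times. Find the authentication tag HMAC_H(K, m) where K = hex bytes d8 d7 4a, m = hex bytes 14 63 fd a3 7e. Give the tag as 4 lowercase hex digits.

9c8d

Key hex bytes d8 d7 4a is 3 bytes ≤ B = 5; zero-pad to 5 bytes: K' = d8 d7 4a 00 00.
K' ⊕ ipad = ee e1 7c 36 36.  K' ⊕ opad = 84 8b 16 5c 5c.
Inner input = (K'⊕ipad) ∥ m = ee e1 7c 36 36 ∥ 14 63 fd a3 7e.
Inner hash: even-index sum = 678 mod 256 = 166; odd-index sum = 678 mod 256 = 166 → a6 a6.
Outer input = (K'⊕opad) ∥ inner = 84 8b 16 5c 5c ∥ a6 a6.
Outer hash (tag): even-index sum = 412 mod 256 = 156; odd-index sum = 397 mod 256 = 141 → 9c 8d.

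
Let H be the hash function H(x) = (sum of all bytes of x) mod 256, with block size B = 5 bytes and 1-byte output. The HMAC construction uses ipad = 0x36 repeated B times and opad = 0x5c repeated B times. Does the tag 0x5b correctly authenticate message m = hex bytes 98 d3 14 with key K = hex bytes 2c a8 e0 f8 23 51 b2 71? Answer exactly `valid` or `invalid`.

Key hex bytes 2c a8 e0 f8 23 51 b2 71 is 8 bytes > B = 5, so hash it first: H(key) = 43, then zero-pad to 5 bytes: K' = 43 00 00 00 00.
K' ⊕ ipad = 75 36 36 36 36; K' ⊕ opad = 1f 5c 5c 5c 5c.
Inner hash: sum = 117+54+54+54+54+152+211+20 = 716; mod 256 = 204 → cc.
Outer hash (recomputed tag): sum = 31+92+92+92+92+204 = 603; mod 256 = 91 → 5b.
Recomputed tag = 5b; claimed = 5b → match.

valid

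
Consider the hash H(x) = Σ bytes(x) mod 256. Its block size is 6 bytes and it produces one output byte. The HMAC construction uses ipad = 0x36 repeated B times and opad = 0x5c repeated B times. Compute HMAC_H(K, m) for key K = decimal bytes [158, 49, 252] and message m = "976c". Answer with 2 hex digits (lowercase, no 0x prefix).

Key decimal bytes [158, 49, 252] = 9e 31 fc is 3 bytes ≤ B = 6; zero-pad to 6 bytes: K' = 9e 31 fc 00 00 00.
K' ⊕ ipad = a8 07 ca 36 36 36.  K' ⊕ opad = c2 6d a0 5c 5c 5c.
Inner input = (K'⊕ipad) ∥ m = a8 07 ca 36 36 36 ∥ 39 37 36 63.
Inner hash: sum = 168+7+202+54+54+54+57+55+54+99 = 804; mod 256 = 36 → 24.
Outer input = (K'⊕opad) ∥ inner = c2 6d a0 5c 5c 5c ∥ 24.
Outer hash (tag): sum = 194+109+160+92+92+92+36 = 775; mod 256 = 7 → 07.

07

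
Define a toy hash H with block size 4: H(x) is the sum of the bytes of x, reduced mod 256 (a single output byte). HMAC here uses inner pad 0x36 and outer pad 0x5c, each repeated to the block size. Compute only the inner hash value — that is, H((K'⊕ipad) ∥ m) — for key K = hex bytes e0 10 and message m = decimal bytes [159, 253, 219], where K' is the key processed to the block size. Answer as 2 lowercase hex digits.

Key hex bytes e0 10 is 2 bytes ≤ B = 4; zero-pad to 4 bytes: K' = e0 10 00 00.
K' ⊕ ipad = d6 26 36 36.
Inner input = d6 26 36 36 ∥ 9f fd db.
Inner hash: sum = 214+38+54+54+159+253+219 = 991; mod 256 = 223 → df.

df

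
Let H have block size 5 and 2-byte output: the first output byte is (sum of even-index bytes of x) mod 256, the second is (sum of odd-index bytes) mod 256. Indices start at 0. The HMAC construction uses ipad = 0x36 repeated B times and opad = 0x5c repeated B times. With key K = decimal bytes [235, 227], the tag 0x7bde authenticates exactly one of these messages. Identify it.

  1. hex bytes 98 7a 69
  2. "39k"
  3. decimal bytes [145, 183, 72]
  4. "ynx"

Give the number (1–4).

1

Key decimal bytes [235, 227] = eb e3 is 2 bytes ≤ B = 5; zero-pad to 5 bytes: K' = eb e3 00 00 00.
K' ⊕ ipad = dd d5 36 36 36; K' ⊕ opad = b7 bf 5c 5c 5c.
m1: inner = H(dd d5 36 36 36 98 7a 69) = c3 0c; tag = H(b7 bf 5c 5c 5c c3 0c) = 7bde ← matches
m2: inner = H(dd d5 36 36 36 33 39 6b) = 82 a9; tag = H(b7 bf 5c 5c 5c 82 a9) = 189d
m3: inner = H(dd d5 36 36 36 91 b7 48) = 00 e4; tag = H(b7 bf 5c 5c 5c 00 e4) = 531b
m4: inner = H(dd d5 36 36 36 79 6e 78) = b7 fc; tag = H(b7 bf 5c 5c 5c b7 fc) = 6bd2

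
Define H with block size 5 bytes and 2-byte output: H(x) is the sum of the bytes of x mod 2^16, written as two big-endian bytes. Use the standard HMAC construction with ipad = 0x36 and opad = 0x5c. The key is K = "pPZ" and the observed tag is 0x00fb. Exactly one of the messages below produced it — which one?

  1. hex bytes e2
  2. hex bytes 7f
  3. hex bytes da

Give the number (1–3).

2

Key "pPZ" = 70 50 5a is 3 bytes ≤ B = 5; zero-pad to 5 bytes: K' = 70 50 5a 00 00.
K' ⊕ ipad = 46 66 6c 36 36; K' ⊕ opad = 2c 0c 06 5c 5c.
m1: inner = H(46 66 6c 36 36 e2) = 02 66; tag = H(2c 0c 06 5c 5c 02 66) = 015e
m2: inner = H(46 66 6c 36 36 7f) = 02 03; tag = H(2c 0c 06 5c 5c 02 03) = 00fb ← matches
m3: inner = H(46 66 6c 36 36 da) = 02 5e; tag = H(2c 0c 06 5c 5c 02 5e) = 0156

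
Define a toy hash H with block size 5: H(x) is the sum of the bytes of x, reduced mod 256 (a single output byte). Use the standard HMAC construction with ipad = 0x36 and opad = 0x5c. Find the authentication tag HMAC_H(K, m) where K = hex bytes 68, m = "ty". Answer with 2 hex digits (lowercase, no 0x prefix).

c7

Key hex bytes 68 is 1 byte ≤ B = 5; zero-pad to 5 bytes: K' = 68 00 00 00 00.
K' ⊕ ipad = 5e 36 36 36 36.  K' ⊕ opad = 34 5c 5c 5c 5c.
Inner input = (K'⊕ipad) ∥ m = 5e 36 36 36 36 ∥ 74 79.
Inner hash: sum = 94+54+54+54+54+116+121 = 547; mod 256 = 35 → 23.
Outer input = (K'⊕opad) ∥ inner = 34 5c 5c 5c 5c ∥ 23.
Outer hash (tag): sum = 52+92+92+92+92+35 = 455; mod 256 = 199 → c7.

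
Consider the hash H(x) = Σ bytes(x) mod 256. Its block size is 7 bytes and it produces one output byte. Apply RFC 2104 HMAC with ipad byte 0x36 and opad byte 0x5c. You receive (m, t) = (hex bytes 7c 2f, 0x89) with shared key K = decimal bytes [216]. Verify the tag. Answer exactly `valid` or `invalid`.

valid

Key decimal bytes [216] = d8 is 1 byte ≤ B = 7; zero-pad to 7 bytes: K' = d8 00 00 00 00 00 00.
K' ⊕ ipad = ee 36 36 36 36 36 36; K' ⊕ opad = 84 5c 5c 5c 5c 5c 5c.
Inner hash: sum = 238+54+54+54+54+54+54+124+47 = 733; mod 256 = 221 → dd.
Outer hash (recomputed tag): sum = 132+92+92+92+92+92+92+221 = 905; mod 256 = 137 → 89.
Recomputed tag = 89; claimed = 89 → match.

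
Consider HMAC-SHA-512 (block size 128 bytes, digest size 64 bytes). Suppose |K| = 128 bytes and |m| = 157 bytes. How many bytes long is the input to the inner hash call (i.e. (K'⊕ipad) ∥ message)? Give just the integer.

285

Key is 128 ≤ 128 bytes, zero-padded: |K'| = 128.
Inner input = (K'⊕ipad) ∥ m → 128 + 157 = 285 bytes.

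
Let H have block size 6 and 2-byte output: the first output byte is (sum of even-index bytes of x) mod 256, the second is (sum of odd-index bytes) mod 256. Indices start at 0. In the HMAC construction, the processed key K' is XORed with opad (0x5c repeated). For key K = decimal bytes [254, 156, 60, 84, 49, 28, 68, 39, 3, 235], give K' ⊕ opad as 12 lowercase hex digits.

ee425c5c5c5c

Key decimal bytes [254, 156, 60, 84, 49, 28, 68, 39, 3, 235] = fe 9c 3c 54 31 1c 44 27 03 eb is 10 bytes > B = 6, so hash it first: H(key) = b2 1e, then zero-pad to 6 bytes: K' = b2 1e 00 00 00 00.
XOR each byte with 0x5c: b2⊕5c=ee, 1e⊕5c=42, 00⊕5c=5c, 00⊕5c=5c, 00⊕5c=5c, 00⊕5c=5c.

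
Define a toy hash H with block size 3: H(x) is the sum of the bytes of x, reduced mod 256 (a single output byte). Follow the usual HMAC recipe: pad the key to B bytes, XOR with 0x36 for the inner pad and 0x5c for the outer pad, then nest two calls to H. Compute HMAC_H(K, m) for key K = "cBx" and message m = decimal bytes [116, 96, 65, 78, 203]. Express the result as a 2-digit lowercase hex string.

c6

Key "cBx" = 63 42 78 is exactly B = 3 bytes: K' = 63 42 78.
K' ⊕ ipad = 55 74 4e.  K' ⊕ opad = 3f 1e 24.
Inner input = (K'⊕ipad) ∥ m = 55 74 4e ∥ 74 60 41 4e cb.
Inner hash: sum = 85+116+78+116+96+65+78+203 = 837; mod 256 = 69 → 45.
Outer input = (K'⊕opad) ∥ inner = 3f 1e 24 ∥ 45.
Outer hash (tag): sum = 63+30+36+69 = 198 → c6.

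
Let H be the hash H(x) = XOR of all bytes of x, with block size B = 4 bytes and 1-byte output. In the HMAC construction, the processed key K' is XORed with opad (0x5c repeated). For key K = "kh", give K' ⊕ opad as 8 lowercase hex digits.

Key "kh" = 6b 68 is 2 bytes ≤ B = 4; zero-pad to 4 bytes: K' = 6b 68 00 00.
XOR each byte with 0x5c: 6b⊕5c=37, 68⊕5c=34, 00⊕5c=5c, 00⊕5c=5c.

37345c5c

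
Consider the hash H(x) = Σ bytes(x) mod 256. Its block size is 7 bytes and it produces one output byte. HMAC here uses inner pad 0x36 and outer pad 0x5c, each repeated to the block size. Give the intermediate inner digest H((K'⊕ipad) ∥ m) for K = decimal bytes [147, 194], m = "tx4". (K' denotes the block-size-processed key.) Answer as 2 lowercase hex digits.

Key decimal bytes [147, 194] = 93 c2 is 2 bytes ≤ B = 7; zero-pad to 7 bytes: K' = 93 c2 00 00 00 00 00.
K' ⊕ ipad = a5 f4 36 36 36 36 36.
Inner input = a5 f4 36 36 36 36 36 ∥ 74 78 34.
Inner hash: sum = 165+244+54+54+54+54+54+116+120+52 = 967; mod 256 = 199 → c7.

c7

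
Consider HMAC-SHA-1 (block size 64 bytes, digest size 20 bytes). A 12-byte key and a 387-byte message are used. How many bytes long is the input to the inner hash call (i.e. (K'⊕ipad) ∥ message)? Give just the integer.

Key is 12 ≤ 64 bytes, zero-padded: |K'| = 64.
Inner input = (K'⊕ipad) ∥ m → 64 + 387 = 451 bytes.

451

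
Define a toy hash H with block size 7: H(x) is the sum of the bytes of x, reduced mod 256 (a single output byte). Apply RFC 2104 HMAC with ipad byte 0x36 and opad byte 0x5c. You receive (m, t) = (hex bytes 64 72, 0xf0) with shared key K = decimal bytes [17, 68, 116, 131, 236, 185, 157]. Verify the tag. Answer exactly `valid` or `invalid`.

invalid

Key decimal bytes [17, 68, 116, 131, 236, 185, 157] = 11 44 74 83 ec b9 9d is exactly B = 7 bytes: K' = 11 44 74 83 ec b9 9d.
K' ⊕ ipad = 27 72 42 b5 da 8f ab; K' ⊕ opad = 4d 18 28 df b0 e5 c1.
Inner hash: sum = 39+114+66+181+218+143+171+100+114 = 1146; mod 256 = 122 → 7a.
Outer hash (recomputed tag): sum = 77+24+40+223+176+229+193+122 = 1084; mod 256 = 60 → 3c.
Recomputed tag = 3c; claimed = f0 → mismatch.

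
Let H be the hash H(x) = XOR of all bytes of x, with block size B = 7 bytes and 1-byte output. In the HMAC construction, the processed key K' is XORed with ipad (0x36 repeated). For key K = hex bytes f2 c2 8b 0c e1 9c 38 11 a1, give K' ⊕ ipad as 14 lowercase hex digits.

Key hex bytes f2 c2 8b 0c e1 9c 38 11 a1 is 9 bytes > B = 7, so hash it first: H(key) = 42, then zero-pad to 7 bytes: K' = 42 00 00 00 00 00 00.
XOR each byte with 0x36: 42⊕36=74, 00⊕36=36, 00⊕36=36, 00⊕36=36, 00⊕36=36, 00⊕36=36, 00⊕36=36.

74363636363636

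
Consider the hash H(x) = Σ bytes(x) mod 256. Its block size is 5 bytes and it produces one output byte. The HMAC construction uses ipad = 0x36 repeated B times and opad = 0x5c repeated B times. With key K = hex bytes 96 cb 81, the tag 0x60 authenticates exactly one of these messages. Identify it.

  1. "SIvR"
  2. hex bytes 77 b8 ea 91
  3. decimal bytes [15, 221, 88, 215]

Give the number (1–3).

2

Key hex bytes 96 cb 81 is 3 bytes ≤ B = 5; zero-pad to 5 bytes: K' = 96 cb 81 00 00.
K' ⊕ ipad = a0 fd b7 36 36; K' ⊕ opad = ca 97 dd 5c 5c.
m1: inner = H(a0 fd b7 36 36 53 49 76 52) = 24; tag = H(ca 97 dd 5c 5c 24) = 1a
m2: inner = H(a0 fd b7 36 36 77 b8 ea 91) = 6a; tag = H(ca 97 dd 5c 5c 6a) = 60 ← matches
m3: inner = H(a0 fd b7 36 36 0f dd 58 d7) = db; tag = H(ca 97 dd 5c 5c db) = d1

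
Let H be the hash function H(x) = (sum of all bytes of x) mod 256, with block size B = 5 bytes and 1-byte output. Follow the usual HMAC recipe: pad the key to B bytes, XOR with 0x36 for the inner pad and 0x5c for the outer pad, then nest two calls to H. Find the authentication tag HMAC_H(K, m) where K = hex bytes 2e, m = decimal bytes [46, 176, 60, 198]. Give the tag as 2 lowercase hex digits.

Key hex bytes 2e is 1 byte ≤ B = 5; zero-pad to 5 bytes: K' = 2e 00 00 00 00.
K' ⊕ ipad = 18 36 36 36 36.  K' ⊕ opad = 72 5c 5c 5c 5c.
Inner input = (K'⊕ipad) ∥ m = 18 36 36 36 36 ∥ 2e b0 3c c6.
Inner hash: sum = 24+54+54+54+54+46+176+60+198 = 720; mod 256 = 208 → d0.
Outer input = (K'⊕opad) ∥ inner = 72 5c 5c 5c 5c ∥ d0.
Outer hash (tag): sum = 114+92+92+92+92+208 = 690; mod 256 = 178 → b2.

b2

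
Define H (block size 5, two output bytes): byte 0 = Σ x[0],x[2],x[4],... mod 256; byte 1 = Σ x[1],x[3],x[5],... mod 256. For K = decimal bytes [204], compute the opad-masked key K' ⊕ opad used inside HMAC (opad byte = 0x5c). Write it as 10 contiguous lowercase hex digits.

905c5c5c5c

Key decimal bytes [204] = cc is 1 byte ≤ B = 5; zero-pad to 5 bytes: K' = cc 00 00 00 00.
XOR each byte with 0x5c: cc⊕5c=90, 00⊕5c=5c, 00⊕5c=5c, 00⊕5c=5c, 00⊕5c=5c.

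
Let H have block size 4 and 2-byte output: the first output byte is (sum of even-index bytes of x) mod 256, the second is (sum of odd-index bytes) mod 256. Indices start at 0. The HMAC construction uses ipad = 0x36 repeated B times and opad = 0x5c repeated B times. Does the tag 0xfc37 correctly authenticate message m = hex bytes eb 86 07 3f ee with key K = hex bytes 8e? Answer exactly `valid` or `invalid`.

invalid

Key hex bytes 8e is 1 byte ≤ B = 4; zero-pad to 4 bytes: K' = 8e 00 00 00.
K' ⊕ ipad = b8 36 36 36; K' ⊕ opad = d2 5c 5c 5c.
Inner hash: even-index sum = 718 mod 256 = 206; odd-index sum = 305 mod 256 = 49 → ce 31.
Outer hash (recomputed tag): even-index sum = 508 mod 256 = 252; odd-index sum = 233 mod 256 = 233 → fc e9.
Recomputed tag = fce9; claimed = fc37 → mismatch.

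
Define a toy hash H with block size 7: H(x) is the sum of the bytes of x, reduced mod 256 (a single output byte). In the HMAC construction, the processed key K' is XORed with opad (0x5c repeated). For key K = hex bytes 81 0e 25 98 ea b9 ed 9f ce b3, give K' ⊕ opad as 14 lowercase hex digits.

a05c5c5c5c5c5c

Key hex bytes 81 0e 25 98 ea b9 ed 9f ce b3 is 10 bytes > B = 7, so hash it first: H(key) = fc, then zero-pad to 7 bytes: K' = fc 00 00 00 00 00 00.
XOR each byte with 0x5c: fc⊕5c=a0, 00⊕5c=5c, 00⊕5c=5c, 00⊕5c=5c, 00⊕5c=5c, 00⊕5c=5c, 00⊕5c=5c.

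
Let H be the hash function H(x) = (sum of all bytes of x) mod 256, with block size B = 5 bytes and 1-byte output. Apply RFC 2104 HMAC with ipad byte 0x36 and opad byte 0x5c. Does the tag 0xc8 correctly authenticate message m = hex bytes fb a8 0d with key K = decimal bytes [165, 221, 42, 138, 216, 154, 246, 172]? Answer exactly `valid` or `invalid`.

Key decimal bytes [165, 221, 42, 138, 216, 154, 246, 172] = a5 dd 2a 8a d8 9a f6 ac is 8 bytes > B = 5, so hash it first: H(key) = 4a, then zero-pad to 5 bytes: K' = 4a 00 00 00 00.
K' ⊕ ipad = 7c 36 36 36 36; K' ⊕ opad = 16 5c 5c 5c 5c.
Inner hash: sum = 124+54+54+54+54+251+168+13 = 772; mod 256 = 4 → 04.
Outer hash (recomputed tag): sum = 22+92+92+92+92+4 = 394; mod 256 = 138 → 8a.
Recomputed tag = 8a; claimed = c8 → mismatch.

invalid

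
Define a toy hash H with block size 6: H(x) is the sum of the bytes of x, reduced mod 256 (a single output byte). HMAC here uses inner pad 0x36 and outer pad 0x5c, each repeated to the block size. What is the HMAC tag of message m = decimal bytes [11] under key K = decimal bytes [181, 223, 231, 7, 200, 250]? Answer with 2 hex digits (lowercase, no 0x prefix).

Key decimal bytes [181, 223, 231, 7, 200, 250] = b5 df e7 07 c8 fa is exactly B = 6 bytes: K' = b5 df e7 07 c8 fa.
K' ⊕ ipad = 83 e9 d1 31 fe cc.  K' ⊕ opad = e9 83 bb 5b 94 a6.
Inner input = (K'⊕ipad) ∥ m = 83 e9 d1 31 fe cc ∥ 0b.
Inner hash: sum = 131+233+209+49+254+204+11 = 1091; mod 256 = 67 → 43.
Outer input = (K'⊕opad) ∥ inner = e9 83 bb 5b 94 a6 ∥ 43.
Outer hash (tag): sum = 233+131+187+91+148+166+67 = 1023; mod 256 = 255 → ff.

ff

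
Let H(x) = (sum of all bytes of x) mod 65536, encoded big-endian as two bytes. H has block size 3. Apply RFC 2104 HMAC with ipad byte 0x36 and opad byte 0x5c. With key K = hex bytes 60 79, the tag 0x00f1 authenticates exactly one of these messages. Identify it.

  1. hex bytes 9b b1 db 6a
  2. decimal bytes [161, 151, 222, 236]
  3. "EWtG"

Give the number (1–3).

Key hex bytes 60 79 is 2 bytes ≤ B = 3; zero-pad to 3 bytes: K' = 60 79 00.
K' ⊕ ipad = 56 4f 36; K' ⊕ opad = 3c 25 5c.
m1: inner = H(56 4f 36 9b b1 db 6a) = 03 6c; tag = H(3c 25 5c 03 6c) = 012c
m2: inner = H(56 4f 36 a1 97 de ec) = 03 dd; tag = H(3c 25 5c 03 dd) = 019d
m3: inner = H(56 4f 36 45 57 74 47) = 02 32; tag = H(3c 25 5c 02 32) = 00f1 ← matches

3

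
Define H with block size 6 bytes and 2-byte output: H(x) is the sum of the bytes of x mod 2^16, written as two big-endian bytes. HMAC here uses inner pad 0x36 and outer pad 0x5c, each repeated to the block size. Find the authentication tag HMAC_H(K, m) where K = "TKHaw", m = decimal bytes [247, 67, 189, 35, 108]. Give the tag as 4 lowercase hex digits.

01ac

Key "TKHaw" = 54 4b 48 61 77 is 5 bytes ≤ B = 6; zero-pad to 6 bytes: K' = 54 4b 48 61 77 00.
K' ⊕ ipad = 62 7d 7e 57 41 36.  K' ⊕ opad = 08 17 14 3d 2b 5c.
Inner input = (K'⊕ipad) ∥ m = 62 7d 7e 57 41 36 ∥ f7 43 bd 23 6c.
Inner hash: sum = 98+125+126+87+65+54+247+67+189+35+108 = 1201 → 04 b1.
Outer input = (K'⊕opad) ∥ inner = 08 17 14 3d 2b 5c ∥ 04 b1.
Outer hash (tag): sum = 8+23+20+61+43+92+4+177 = 428 → 01 ac.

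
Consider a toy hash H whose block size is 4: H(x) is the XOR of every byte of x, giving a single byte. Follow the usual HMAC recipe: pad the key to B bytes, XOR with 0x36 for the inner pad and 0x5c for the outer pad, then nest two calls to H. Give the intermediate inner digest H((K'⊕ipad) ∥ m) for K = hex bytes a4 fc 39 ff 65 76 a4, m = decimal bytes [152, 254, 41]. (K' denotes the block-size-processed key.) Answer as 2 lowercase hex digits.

66

Key hex bytes a4 fc 39 ff 65 76 a4 is 7 bytes > B = 4, so hash it first: H(key) = 29, then zero-pad to 4 bytes: K' = 29 00 00 00.
K' ⊕ ipad = 1f 36 36 36.
Inner input = 1f 36 36 36 ∥ 98 fe 29.
Inner hash: XOR 1f⊕36⊕36⊕36⊕98⊕fe⊕29 = 66.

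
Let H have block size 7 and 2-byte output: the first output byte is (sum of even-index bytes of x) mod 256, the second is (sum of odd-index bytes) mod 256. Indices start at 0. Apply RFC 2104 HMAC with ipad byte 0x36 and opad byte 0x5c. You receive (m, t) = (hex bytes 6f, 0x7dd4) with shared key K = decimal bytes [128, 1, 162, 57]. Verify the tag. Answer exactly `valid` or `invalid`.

Key decimal bytes [128, 1, 162, 57] = 80 01 a2 39 is 4 bytes ≤ B = 7; zero-pad to 7 bytes: K' = 80 01 a2 39 00 00 00.
K' ⊕ ipad = b6 37 94 0f 36 36 36; K' ⊕ opad = dc 5d fe 65 5c 5c 5c.
Inner hash: even-index sum = 438 mod 256 = 182; odd-index sum = 235 mod 256 = 235 → b6 eb.
Outer hash (recomputed tag): even-index sum = 893 mod 256 = 125; odd-index sum = 468 mod 256 = 212 → 7d d4.
Recomputed tag = 7dd4; claimed = 7dd4 → match.

valid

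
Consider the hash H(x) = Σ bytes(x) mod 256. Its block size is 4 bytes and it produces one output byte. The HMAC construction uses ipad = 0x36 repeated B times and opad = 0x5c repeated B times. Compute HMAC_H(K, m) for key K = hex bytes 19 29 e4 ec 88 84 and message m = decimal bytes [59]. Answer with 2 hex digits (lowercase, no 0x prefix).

Key hex bytes 19 29 e4 ec 88 84 is 6 bytes > B = 4, so hash it first: H(key) = 1e, then zero-pad to 4 bytes: K' = 1e 00 00 00.
K' ⊕ ipad = 28 36 36 36.  K' ⊕ opad = 42 5c 5c 5c.
Inner input = (K'⊕ipad) ∥ m = 28 36 36 36 ∥ 3b.
Inner hash: sum = 40+54+54+54+59 = 261; mod 256 = 5 → 05.
Outer input = (K'⊕opad) ∥ inner = 42 5c 5c 5c ∥ 05.
Outer hash (tag): sum = 66+92+92+92+5 = 347; mod 256 = 91 → 5b.

5b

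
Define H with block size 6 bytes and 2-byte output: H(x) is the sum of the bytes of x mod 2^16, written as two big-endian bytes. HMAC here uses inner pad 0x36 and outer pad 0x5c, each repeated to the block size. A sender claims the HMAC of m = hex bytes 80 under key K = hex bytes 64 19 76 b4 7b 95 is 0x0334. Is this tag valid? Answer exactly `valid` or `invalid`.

Key hex bytes 64 19 76 b4 7b 95 is exactly B = 6 bytes: K' = 64 19 76 b4 7b 95.
K' ⊕ ipad = 52 2f 40 82 4d a3; K' ⊕ opad = 38 45 2a e8 27 c9.
Inner hash: sum = 82+47+64+130+77+163+128 = 691 → 02 b3.
Outer hash (recomputed tag): sum = 56+69+42+232+39+201+2+179 = 820 → 03 34.
Recomputed tag = 0334; claimed = 0334 → match.

valid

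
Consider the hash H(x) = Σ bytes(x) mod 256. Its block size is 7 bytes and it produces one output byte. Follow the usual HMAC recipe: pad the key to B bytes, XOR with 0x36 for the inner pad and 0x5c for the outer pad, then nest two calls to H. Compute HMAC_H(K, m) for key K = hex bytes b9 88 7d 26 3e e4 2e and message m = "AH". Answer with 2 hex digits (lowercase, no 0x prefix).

Key hex bytes b9 88 7d 26 3e e4 2e is exactly B = 7 bytes: K' = b9 88 7d 26 3e e4 2e.
K' ⊕ ipad = 8f be 4b 10 08 d2 18.  K' ⊕ opad = e5 d4 21 7a 62 b8 72.
Inner input = (K'⊕ipad) ∥ m = 8f be 4b 10 08 d2 18 ∥ 41 48.
Inner hash: sum = 143+190+75+16+8+210+24+65+72 = 803; mod 256 = 35 → 23.
Outer input = (K'⊕opad) ∥ inner = e5 d4 21 7a 62 b8 72 ∥ 23.
Outer hash (tag): sum = 229+212+33+122+98+184+114+35 = 1027; mod 256 = 3 → 03.

03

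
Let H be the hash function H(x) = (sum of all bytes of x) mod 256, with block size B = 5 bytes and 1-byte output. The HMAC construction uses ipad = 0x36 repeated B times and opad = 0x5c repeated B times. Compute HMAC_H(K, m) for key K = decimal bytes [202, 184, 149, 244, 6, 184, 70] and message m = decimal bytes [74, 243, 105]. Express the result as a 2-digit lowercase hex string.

Key decimal bytes [202, 184, 149, 244, 6, 184, 70] = ca b8 95 f4 06 b8 46 is 7 bytes > B = 5, so hash it first: H(key) = 0f, then zero-pad to 5 bytes: K' = 0f 00 00 00 00.
K' ⊕ ipad = 39 36 36 36 36.  K' ⊕ opad = 53 5c 5c 5c 5c.
Inner input = (K'⊕ipad) ∥ m = 39 36 36 36 36 ∥ 4a f3 69.
Inner hash: sum = 57+54+54+54+54+74+243+105 = 695; mod 256 = 183 → b7.
Outer input = (K'⊕opad) ∥ inner = 53 5c 5c 5c 5c ∥ b7.
Outer hash (tag): sum = 83+92+92+92+92+183 = 634; mod 256 = 122 → 7a.

7a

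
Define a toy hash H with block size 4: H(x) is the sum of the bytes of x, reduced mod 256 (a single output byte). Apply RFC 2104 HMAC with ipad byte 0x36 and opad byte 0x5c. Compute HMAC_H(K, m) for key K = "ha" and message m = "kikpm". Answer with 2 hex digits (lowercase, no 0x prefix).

66

Key "ha" = 68 61 is 2 bytes ≤ B = 4; zero-pad to 4 bytes: K' = 68 61 00 00.
K' ⊕ ipad = 5e 57 36 36.  K' ⊕ opad = 34 3d 5c 5c.
Inner input = (K'⊕ipad) ∥ m = 5e 57 36 36 ∥ 6b 69 6b 70 6d.
Inner hash: sum = 94+87+54+54+107+105+107+112+109 = 829; mod 256 = 61 → 3d.
Outer input = (K'⊕opad) ∥ inner = 34 3d 5c 5c ∥ 3d.
Outer hash (tag): sum = 52+61+92+92+61 = 358; mod 256 = 102 → 66.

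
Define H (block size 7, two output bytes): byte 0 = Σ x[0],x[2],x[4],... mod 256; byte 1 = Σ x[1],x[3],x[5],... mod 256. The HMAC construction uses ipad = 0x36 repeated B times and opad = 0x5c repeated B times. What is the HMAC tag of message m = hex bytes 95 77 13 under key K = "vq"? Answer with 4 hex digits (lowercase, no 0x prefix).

993e

Key "vq" = 76 71 is 2 bytes ≤ B = 7; zero-pad to 7 bytes: K' = 76 71 00 00 00 00 00.
K' ⊕ ipad = 40 47 36 36 36 36 36.  K' ⊕ opad = 2a 2d 5c 5c 5c 5c 5c.
Inner input = (K'⊕ipad) ∥ m = 40 47 36 36 36 36 36 ∥ 95 77 13.
Inner hash: even-index sum = 345 mod 256 = 89; odd-index sum = 347 mod 256 = 91 → 59 5b.
Outer input = (K'⊕opad) ∥ inner = 2a 2d 5c 5c 5c 5c 5c ∥ 59 5b.
Outer hash (tag): even-index sum = 409 mod 256 = 153; odd-index sum = 318 mod 256 = 62 → 99 3e.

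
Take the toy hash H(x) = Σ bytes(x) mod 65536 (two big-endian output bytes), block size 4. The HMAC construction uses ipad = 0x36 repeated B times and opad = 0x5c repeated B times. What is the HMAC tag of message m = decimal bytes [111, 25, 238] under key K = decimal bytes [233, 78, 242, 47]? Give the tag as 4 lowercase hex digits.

0295

Key decimal bytes [233, 78, 242, 47] = e9 4e f2 2f is exactly B = 4 bytes: K' = e9 4e f2 2f.
K' ⊕ ipad = df 78 c4 19.  K' ⊕ opad = b5 12 ae 73.
Inner input = (K'⊕ipad) ∥ m = df 78 c4 19 ∥ 6f 19 ee.
Inner hash: sum = 223+120+196+25+111+25+238 = 938 → 03 aa.
Outer input = (K'⊕opad) ∥ inner = b5 12 ae 73 ∥ 03 aa.
Outer hash (tag): sum = 181+18+174+115+3+170 = 661 → 02 95.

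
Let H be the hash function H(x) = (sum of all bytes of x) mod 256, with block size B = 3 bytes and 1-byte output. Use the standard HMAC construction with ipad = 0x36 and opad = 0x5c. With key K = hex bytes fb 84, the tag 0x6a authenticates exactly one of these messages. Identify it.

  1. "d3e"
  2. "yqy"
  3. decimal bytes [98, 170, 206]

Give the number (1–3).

Key hex bytes fb 84 is 2 bytes ≤ B = 3; zero-pad to 3 bytes: K' = fb 84 00.
K' ⊕ ipad = cd b2 36; K' ⊕ opad = a7 d8 5c.
m1: inner = H(cd b2 36 64 33 65) = b1; tag = H(a7 d8 5c b1) = 8c
m2: inner = H(cd b2 36 79 71 79) = 18; tag = H(a7 d8 5c 18) = f3
m3: inner = H(cd b2 36 62 aa ce) = 8f; tag = H(a7 d8 5c 8f) = 6a ← matches

3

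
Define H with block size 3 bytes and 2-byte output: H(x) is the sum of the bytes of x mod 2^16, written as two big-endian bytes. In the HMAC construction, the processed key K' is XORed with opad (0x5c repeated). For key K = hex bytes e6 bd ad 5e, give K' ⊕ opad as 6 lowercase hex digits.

5ef25c

Key hex bytes e6 bd ad 5e is 4 bytes > B = 3, so hash it first: H(key) = 02 ae, then zero-pad to 3 bytes: K' = 02 ae 00.
XOR each byte with 0x5c: 02⊕5c=5e, ae⊕5c=f2, 00⊕5c=5c.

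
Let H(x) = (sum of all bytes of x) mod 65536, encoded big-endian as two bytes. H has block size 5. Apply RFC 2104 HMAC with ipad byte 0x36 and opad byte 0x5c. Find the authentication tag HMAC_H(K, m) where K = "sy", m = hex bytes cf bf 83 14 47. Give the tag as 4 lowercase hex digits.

020d

Key "sy" = 73 79 is 2 bytes ≤ B = 5; zero-pad to 5 bytes: K' = 73 79 00 00 00.
K' ⊕ ipad = 45 4f 36 36 36.  K' ⊕ opad = 2f 25 5c 5c 5c.
Inner input = (K'⊕ipad) ∥ m = 45 4f 36 36 36 ∥ cf bf 83 14 47.
Inner hash: sum = 69+79+54+54+54+207+191+131+20+71 = 930 → 03 a2.
Outer input = (K'⊕opad) ∥ inner = 2f 25 5c 5c 5c ∥ 03 a2.
Outer hash (tag): sum = 47+37+92+92+92+3+162 = 525 → 02 0d.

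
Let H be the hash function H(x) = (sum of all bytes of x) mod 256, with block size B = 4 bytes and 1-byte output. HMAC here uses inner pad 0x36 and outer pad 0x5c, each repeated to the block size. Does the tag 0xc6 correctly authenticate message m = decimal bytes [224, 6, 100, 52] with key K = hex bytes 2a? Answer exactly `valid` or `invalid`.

Key hex bytes 2a is 1 byte ≤ B = 4; zero-pad to 4 bytes: K' = 2a 00 00 00.
K' ⊕ ipad = 1c 36 36 36; K' ⊕ opad = 76 5c 5c 5c.
Inner hash: sum = 28+54+54+54+224+6+100+52 = 572; mod 256 = 60 → 3c.
Outer hash (recomputed tag): sum = 118+92+92+92+60 = 454; mod 256 = 198 → c6.
Recomputed tag = c6; claimed = c6 → match.

valid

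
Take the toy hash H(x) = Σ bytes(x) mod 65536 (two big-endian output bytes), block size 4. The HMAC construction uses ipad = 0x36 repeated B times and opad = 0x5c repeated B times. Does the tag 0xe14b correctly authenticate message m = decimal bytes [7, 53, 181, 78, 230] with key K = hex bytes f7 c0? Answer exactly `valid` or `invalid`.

invalid

Key hex bytes f7 c0 is 2 bytes ≤ B = 4; zero-pad to 4 bytes: K' = f7 c0 00 00.
K' ⊕ ipad = c1 f6 36 36; K' ⊕ opad = ab 9c 5c 5c.
Inner hash: sum = 193+246+54+54+7+53+181+78+230 = 1096 → 04 48.
Outer hash (recomputed tag): sum = 171+156+92+92+4+72 = 587 → 02 4b.
Recomputed tag = 024b; claimed = e14b → mismatch.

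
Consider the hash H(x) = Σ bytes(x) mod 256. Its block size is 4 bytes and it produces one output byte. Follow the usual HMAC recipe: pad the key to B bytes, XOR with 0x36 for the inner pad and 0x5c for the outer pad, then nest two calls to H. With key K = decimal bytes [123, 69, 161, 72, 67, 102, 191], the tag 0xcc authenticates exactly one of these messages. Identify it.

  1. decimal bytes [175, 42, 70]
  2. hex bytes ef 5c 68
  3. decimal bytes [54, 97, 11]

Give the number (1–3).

3

Key decimal bytes [123, 69, 161, 72, 67, 102, 191] = 7b 45 a1 48 43 66 bf is 7 bytes > B = 4, so hash it first: H(key) = 11, then zero-pad to 4 bytes: K' = 11 00 00 00.
K' ⊕ ipad = 27 36 36 36; K' ⊕ opad = 4d 5c 5c 5c.
m1: inner = H(27 36 36 36 af 2a 46) = e8; tag = H(4d 5c 5c 5c e8) = 49
m2: inner = H(27 36 36 36 ef 5c 68) = 7c; tag = H(4d 5c 5c 5c 7c) = dd
m3: inner = H(27 36 36 36 36 61 0b) = 6b; tag = H(4d 5c 5c 5c 6b) = cc ← matches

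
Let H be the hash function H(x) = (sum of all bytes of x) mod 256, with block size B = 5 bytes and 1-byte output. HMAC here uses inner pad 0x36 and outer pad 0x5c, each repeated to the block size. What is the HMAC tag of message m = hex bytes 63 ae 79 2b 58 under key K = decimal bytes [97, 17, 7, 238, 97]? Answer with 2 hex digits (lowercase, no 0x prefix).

bf

Key decimal bytes [97, 17, 7, 238, 97] = 61 11 07 ee 61 is exactly B = 5 bytes: K' = 61 11 07 ee 61.
K' ⊕ ipad = 57 27 31 d8 57.  K' ⊕ opad = 3d 4d 5b b2 3d.
Inner input = (K'⊕ipad) ∥ m = 57 27 31 d8 57 ∥ 63 ae 79 2b 58.
Inner hash: sum = 87+39+49+216+87+99+174+121+43+88 = 1003; mod 256 = 235 → eb.
Outer input = (K'⊕opad) ∥ inner = 3d 4d 5b b2 3d ∥ eb.
Outer hash (tag): sum = 61+77+91+178+61+235 = 703; mod 256 = 191 → bf.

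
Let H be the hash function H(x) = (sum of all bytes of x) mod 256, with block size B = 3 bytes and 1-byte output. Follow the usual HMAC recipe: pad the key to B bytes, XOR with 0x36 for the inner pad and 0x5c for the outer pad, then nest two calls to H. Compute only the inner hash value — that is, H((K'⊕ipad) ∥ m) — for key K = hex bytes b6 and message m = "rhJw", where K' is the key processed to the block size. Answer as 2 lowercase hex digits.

Key hex bytes b6 is 1 byte ≤ B = 3; zero-pad to 3 bytes: K' = b6 00 00.
K' ⊕ ipad = 80 36 36.
Inner input = 80 36 36 ∥ 72 68 4a 77.
Inner hash: sum = 128+54+54+114+104+74+119 = 647; mod 256 = 135 → 87.

87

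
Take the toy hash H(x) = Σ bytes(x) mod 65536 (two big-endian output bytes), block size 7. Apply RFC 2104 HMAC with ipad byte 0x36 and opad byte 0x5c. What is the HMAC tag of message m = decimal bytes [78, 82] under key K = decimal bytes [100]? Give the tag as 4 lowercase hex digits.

0298

Key decimal bytes [100] = 64 is 1 byte ≤ B = 7; zero-pad to 7 bytes: K' = 64 00 00 00 00 00 00.
K' ⊕ ipad = 52 36 36 36 36 36 36.  K' ⊕ opad = 38 5c 5c 5c 5c 5c 5c.
Inner input = (K'⊕ipad) ∥ m = 52 36 36 36 36 36 36 ∥ 4e 52.
Inner hash: sum = 82+54+54+54+54+54+54+78+82 = 566 → 02 36.
Outer input = (K'⊕opad) ∥ inner = 38 5c 5c 5c 5c 5c 5c ∥ 02 36.
Outer hash (tag): sum = 56+92+92+92+92+92+92+2+54 = 664 → 02 98.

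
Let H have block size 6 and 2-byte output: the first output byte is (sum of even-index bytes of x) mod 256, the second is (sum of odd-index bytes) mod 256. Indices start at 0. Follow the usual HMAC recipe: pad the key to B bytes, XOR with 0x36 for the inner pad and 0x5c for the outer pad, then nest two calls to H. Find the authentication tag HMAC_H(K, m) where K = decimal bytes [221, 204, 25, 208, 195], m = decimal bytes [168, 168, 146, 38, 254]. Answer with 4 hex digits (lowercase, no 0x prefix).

Key decimal bytes [221, 204, 25, 208, 195] = dd cc 19 d0 c3 is 5 bytes ≤ B = 6; zero-pad to 6 bytes: K' = dd cc 19 d0 c3 00.
K' ⊕ ipad = eb fa 2f e6 f5 36.  K' ⊕ opad = 81 90 45 8c 9f 5c.
Inner input = (K'⊕ipad) ∥ m = eb fa 2f e6 f5 36 ∥ a8 a8 92 26 fe.
Inner hash: even-index sum = 1095 mod 256 = 71; odd-index sum = 740 mod 256 = 228 → 47 e4.
Outer input = (K'⊕opad) ∥ inner = 81 90 45 8c 9f 5c ∥ 47 e4.
Outer hash (tag): even-index sum = 428 mod 256 = 172; odd-index sum = 604 mod 256 = 92 → ac 5c.

ac5c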